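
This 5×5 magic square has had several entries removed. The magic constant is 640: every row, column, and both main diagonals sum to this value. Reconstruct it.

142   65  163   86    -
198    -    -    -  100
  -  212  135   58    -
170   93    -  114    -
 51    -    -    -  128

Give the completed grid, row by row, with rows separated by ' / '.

142 65 163 86 184 / 198 121 44 177 100 / 79 212 135 58 156 / 170 93 191 114 72 / 51 149 107 205 128

Row 1: 142 + 65 + 163 + 86 + ? = 640, so (1,5) = 184.
Column 1 must total 640; the given cells sum to 561, so (3,1) = 79.
Main diagonal needs 640; the known cells sum to 519, so (2,2) = 121.
The remaining cell in anti-diagonal is (2,4) = 640 − 463 = 177.
Row 2 must total 640; the given cells sum to 596, so (2,3) = 44.
Row 3: 79 + 212 + 135 + 58 + ? = 640, so (3,5) = 156.
Column 2 needs 640; the known cells sum to 491, so (5,2) = 149.
Column 4 needs 640; the known cells sum to 435, so (5,4) = 205.
The remaining cell in column 5 is (4,5) = 640 − 568 = 72.
From row 4, 640 − (170 + 93 + 114 + 72) gives (4,3) = 191.
The remaining cell in row 5 is (5,3) = 640 − 533 = 107.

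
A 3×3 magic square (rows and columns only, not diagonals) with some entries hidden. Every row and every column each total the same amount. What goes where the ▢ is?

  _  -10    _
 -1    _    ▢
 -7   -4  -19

Row 3 is complete and sums to -30; that is the magic constant.
Column 1: -1 + (-7) + ? = -30, so (1,1) = -22.
Using column 2: -10 + (-4) + ? → (2,2) = -30 − (-14) = -16.
Row 1 must total -30; the given cells sum to -32, so (1,3) = 2.
Row 2 must total -30; the given cells sum to -17, so (2,3) = -13.

-13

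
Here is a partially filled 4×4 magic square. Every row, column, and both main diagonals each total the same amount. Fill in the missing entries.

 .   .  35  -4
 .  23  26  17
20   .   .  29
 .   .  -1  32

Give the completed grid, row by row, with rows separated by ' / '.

Column 4 is already complete: -4 + 17 + 29 + 32 = 74, so that is the magic constant.
From row 2, 74 − (23 + 26 + 17) gives (2,1) = 8.
Column 3: 35 + 26 + (-1) + ? = 74, so (3,3) = 14.
Main diagonal needs 74; the known cells sum to 69, so (1,1) = 5.
Row 1 must total 74; the given cells sum to 36, so (1,2) = 38.
The remaining cell in row 3 is (3,2) = 74 − 63 = 11.
Using column 1: 5 + 8 + 20 + ? → (4,1) = 74 − 33 = 41.
Using column 2: 38 + 23 + 11 + ? → (4,2) = 74 − 72 = 2.

5 38 35 -4 / 8 23 26 17 / 20 11 14 29 / 41 2 -1 32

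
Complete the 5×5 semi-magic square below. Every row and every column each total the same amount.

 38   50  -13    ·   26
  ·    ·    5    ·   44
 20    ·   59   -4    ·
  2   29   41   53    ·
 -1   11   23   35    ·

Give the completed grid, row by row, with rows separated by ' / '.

38 50 -13 14 26 / 56 -7 5 17 44 / 20 32 59 -4 8 / 2 29 41 53 -10 / -1 11 23 35 47

Column 3 is already complete: -13 + 5 + 59 + 41 + 23 = 115, so that is the magic constant.
The remaining cell in row 1 is (1,4) = 115 − 101 = 14.
The remaining cell in row 4 is (4,5) = 115 − 125 = -10.
Row 5 needs 115; the known cells sum to 68, so (5,5) = 47.
Column 1 must total 115; the given cells sum to 59, so (2,1) = 56.
From column 4, 115 − (14 + (-4) + 53 + 35) gives (2,4) = 17.
The remaining cell in column 5 is (3,5) = 115 − 107 = 8.
Using row 2: 56 + 5 + 17 + 44 + ? → (2,2) = 115 − 122 = -7.
Row 3 must total 115; the given cells sum to 83, so (3,2) = 32.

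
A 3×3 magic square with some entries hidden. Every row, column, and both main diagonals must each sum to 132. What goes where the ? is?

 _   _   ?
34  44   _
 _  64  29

49

Row 2 must total 132; the given cells sum to 78, so (2,3) = 54.
Using row 3: 64 + 29 + ? → (3,1) = 132 − 93 = 39.
Column 1 must total 132; the given cells sum to 73, so (1,1) = 59.
Using column 2: 44 + 64 + ? → (1,2) = 132 − 108 = 24.
Column 3 needs 132; the known cells sum to 83, so (1,3) = 49.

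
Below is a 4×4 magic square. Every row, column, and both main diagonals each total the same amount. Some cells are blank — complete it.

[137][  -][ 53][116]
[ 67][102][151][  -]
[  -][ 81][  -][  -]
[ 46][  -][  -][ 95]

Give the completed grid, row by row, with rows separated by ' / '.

137 88 53 116 / 67 102 151 74 / 144 81 60 109 / 46 123 130 95

Anti-diagonal is already complete: 116 + 151 + 81 + 46 = 394, so that is the magic constant.
From row 1, 394 − (137 + 53 + 116) gives (1,2) = 88.
Row 2 needs 394; the known cells sum to 320, so (2,4) = 74.
Using column 1: 137 + 67 + 46 + ? → (3,1) = 394 − 250 = 144.
From column 2, 394 − (88 + 102 + 81) gives (4,2) = 123.
The remaining cell in column 4 is (3,4) = 394 − 285 = 109.
Main diagonal: 137 + 102 + 95 + ? = 394, so (3,3) = 60.
The remaining cell in row 4 is (4,3) = 394 − 264 = 130.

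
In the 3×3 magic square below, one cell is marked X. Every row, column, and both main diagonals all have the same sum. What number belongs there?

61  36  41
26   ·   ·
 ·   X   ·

56

Row 1 is complete and sums to 138; that is the magic constant.
Column 1: 61 + 26 + ? = 138, so (3,1) = 51.
Using anti-diagonal: 41 + 51 + ? → (2,2) = 138 − 92 = 46.
Row 2 needs 138; the known cells sum to 72, so (2,3) = 66.
From column 2, 138 − (36 + 46) gives (3,2) = 56.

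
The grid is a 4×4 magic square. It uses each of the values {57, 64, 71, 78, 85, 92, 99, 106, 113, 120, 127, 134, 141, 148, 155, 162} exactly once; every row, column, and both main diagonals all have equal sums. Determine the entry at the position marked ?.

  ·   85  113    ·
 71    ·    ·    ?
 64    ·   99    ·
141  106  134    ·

155

The 16 entries sum to 1752, so each line sums to 1752/4 = 438.
Row 4: 141 + 106 + 134 + ? = 438, so (4,4) = 57.
Using column 1: 71 + 64 + 141 + ? → (1,1) = 438 − 276 = 162.
Column 3 needs 438; the known cells sum to 346, so (2,3) = 92.
Main diagonal: 162 + 99 + 57 + ? = 438, so (2,2) = 120.
Row 1: 162 + 85 + 113 + ? = 438, so (1,4) = 78.
Row 2 needs 438; the known cells sum to 283, so (2,4) = 155.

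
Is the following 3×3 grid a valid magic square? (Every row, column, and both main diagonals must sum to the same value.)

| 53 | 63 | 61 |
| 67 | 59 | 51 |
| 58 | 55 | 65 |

No — row 1 sums to 177 but column 1 sums to 178.

Row 1: 53 + 63 + 61 = 177.
Row 2: 67 + 59 + 51 = 177.
Row 3: 58 + 55 + 65 = 178.
Column 1: 53 + 67 + 58 = 178.
Column 2: 63 + 59 + 55 = 177.
Column 3: 61 + 51 + 65 = 177.
Main diagonal: 53 + 59 + 65 = 177.
Anti-diagonal: 61 + 59 + 58 = 178.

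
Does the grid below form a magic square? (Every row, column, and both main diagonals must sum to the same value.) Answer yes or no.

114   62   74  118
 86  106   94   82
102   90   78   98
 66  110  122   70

Yes

Row 1: 114 + 62 + 74 + 118 = 368.
Row 2: 86 + 106 + 94 + 82 = 368.
Row 3: 102 + 90 + 78 + 98 = 368.
Row 4: 66 + 110 + 122 + 70 = 368.
Column 1: 114 + 86 + 102 + 66 = 368.
Column 2: 62 + 106 + 90 + 110 = 368.
Column 3: 74 + 94 + 78 + 122 = 368.
Column 4: 118 + 82 + 98 + 70 = 368.
Main diagonal: 114 + 106 + 78 + 70 = 368.
Anti-diagonal: 118 + 94 + 90 + 66 = 368.
All lines sum to 368.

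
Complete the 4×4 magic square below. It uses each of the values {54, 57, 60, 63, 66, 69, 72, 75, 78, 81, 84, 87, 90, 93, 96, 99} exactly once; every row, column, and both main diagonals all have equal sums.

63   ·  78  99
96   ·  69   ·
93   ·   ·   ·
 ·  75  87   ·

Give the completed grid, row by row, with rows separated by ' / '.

The 16 entries sum to 1224, so each line sums to 1224/4 = 306.
From row 1, 306 − (63 + 78 + 99) gives (1,2) = 66.
From column 1, 306 − (63 + 96 + 93) gives (4,1) = 54.
Column 3 needs 306; the known cells sum to 234, so (3,3) = 72.
Anti-diagonal must total 306; the given cells sum to 222, so (3,2) = 84.
Row 3 needs 306; the known cells sum to 249, so (3,4) = 57.
Row 4 needs 306; the known cells sum to 216, so (4,4) = 90.
From column 2, 306 − (66 + 84 + 75) gives (2,2) = 81.
Column 4: 99 + 57 + 90 + ? = 306, so (2,4) = 60.

63 66 78 99 / 96 81 69 60 / 93 84 72 57 / 54 75 87 90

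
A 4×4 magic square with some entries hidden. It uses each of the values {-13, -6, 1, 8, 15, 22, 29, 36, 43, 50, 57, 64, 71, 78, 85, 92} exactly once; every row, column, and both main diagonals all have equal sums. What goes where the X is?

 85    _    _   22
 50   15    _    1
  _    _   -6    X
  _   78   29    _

The 16 entries sum to 632, so each line sums to 632/4 = 158.
Row 2 must total 158; the given cells sum to 66, so (2,3) = 92.
From column 3, 158 − (92 + (-6) + 29) gives (1,3) = 43.
Main diagonal must total 158; the given cells sum to 94, so (4,4) = 64.
From row 1, 158 − (85 + 43 + 22) gives (1,2) = 8.
Row 4 must total 158; the given cells sum to 171, so (4,1) = -13.
Column 1 needs 158; the known cells sum to 122, so (3,1) = 36.
The remaining cell in column 2 is (3,2) = 158 − 101 = 57.
Column 4 must total 158; the given cells sum to 87, so (3,4) = 71.

71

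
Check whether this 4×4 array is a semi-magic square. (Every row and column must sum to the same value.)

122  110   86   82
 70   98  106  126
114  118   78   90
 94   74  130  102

Yes

Row 1: 122 + 110 + 86 + 82 = 400.
Row 2: 70 + 98 + 106 + 126 = 400.
Row 3: 114 + 118 + 78 + 90 = 400.
Row 4: 94 + 74 + 130 + 102 = 400.
Column 1: 122 + 70 + 114 + 94 = 400.
Column 2: 110 + 98 + 118 + 74 = 400.
Column 3: 86 + 106 + 78 + 130 = 400.
Column 4: 82 + 126 + 90 + 102 = 400.
All lines sum to 400.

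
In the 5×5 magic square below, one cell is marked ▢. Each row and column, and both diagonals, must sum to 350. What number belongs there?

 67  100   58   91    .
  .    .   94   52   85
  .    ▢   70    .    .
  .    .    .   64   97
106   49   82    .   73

37

Row 1 needs 350; the known cells sum to 316, so (1,5) = 34.
From row 5, 350 − (106 + 49 + 82 + 73) gives (5,4) = 40.
Column 3 must total 350; the given cells sum to 304, so (4,3) = 46.
Using column 4: 91 + 52 + 64 + 40 + ? → (3,4) = 350 − 247 = 103.
Column 5 must total 350; the given cells sum to 289, so (3,5) = 61.
Main diagonal: 67 + 70 + 64 + 73 + ? = 350, so (2,2) = 76.
Using anti-diagonal: 34 + 52 + 70 + 106 + ? → (4,2) = 350 − 262 = 88.
Row 2 must total 350; the given cells sum to 307, so (2,1) = 43.
Row 4: 88 + 46 + 64 + 97 + ? = 350, so (4,1) = 55.
Column 1 must total 350; the given cells sum to 271, so (3,1) = 79.
Using column 2: 100 + 76 + 88 + 49 + ? → (3,2) = 350 − 313 = 37.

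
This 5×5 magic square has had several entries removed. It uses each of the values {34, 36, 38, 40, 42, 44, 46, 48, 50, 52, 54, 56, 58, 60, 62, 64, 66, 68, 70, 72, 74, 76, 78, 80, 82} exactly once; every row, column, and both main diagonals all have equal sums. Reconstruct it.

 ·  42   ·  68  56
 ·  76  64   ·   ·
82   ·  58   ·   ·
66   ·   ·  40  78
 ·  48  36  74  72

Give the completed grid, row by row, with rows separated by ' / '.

44 42 80 68 56 / 38 76 64 62 50 / 82 70 58 46 34 / 66 54 52 40 78 / 60 48 36 74 72

The 25 entries sum to 1450, so each line sums to 1450/5 = 290.
From row 5, 290 − (48 + 36 + 74 + 72) gives (5,1) = 60.
Using main diagonal: 76 + 58 + 40 + 72 + ? → (1,1) = 290 − 246 = 44.
Row 1 needs 290; the known cells sum to 210, so (1,3) = 80.
Column 1 must total 290; the given cells sum to 252, so (2,1) = 38.
Column 3: 80 + 64 + 58 + 36 + ? = 290, so (4,3) = 52.
Row 4 needs 290; the known cells sum to 236, so (4,2) = 54.
Using column 2: 42 + 76 + 54 + 48 + ? → (3,2) = 290 − 220 = 70.
The remaining cell in anti-diagonal is (2,4) = 290 − 228 = 62.
From row 2, 290 − (38 + 76 + 64 + 62) gives (2,5) = 50.
The remaining cell in column 4 is (3,4) = 290 − 244 = 46.
Using column 5: 56 + 50 + 78 + 72 + ? → (3,5) = 290 − 256 = 34.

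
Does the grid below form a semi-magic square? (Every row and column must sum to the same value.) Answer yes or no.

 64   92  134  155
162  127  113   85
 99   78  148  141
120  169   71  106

Row 1: 64 + 92 + 134 + 155 = 445.
Row 2: 162 + 127 + 113 + 85 = 487.
Row 3: 99 + 78 + 148 + 141 = 466.
Row 4: 120 + 169 + 71 + 106 = 466.
Column 1: 64 + 162 + 99 + 120 = 445.
Column 2: 92 + 127 + 78 + 169 = 466.
Column 3: 134 + 113 + 148 + 71 = 466.
Column 4: 155 + 85 + 141 + 106 = 487.

No — row 2 sums to 487 but column 1 sums to 445.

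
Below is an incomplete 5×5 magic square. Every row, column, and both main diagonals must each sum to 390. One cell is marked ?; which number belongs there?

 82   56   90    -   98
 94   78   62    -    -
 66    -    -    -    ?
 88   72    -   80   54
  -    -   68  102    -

Row 1 needs 390; the known cells sum to 326, so (1,4) = 64.
The remaining cell in row 4 is (4,3) = 390 − 294 = 96.
Column 1: 82 + 94 + 66 + 88 + ? = 390, so (5,1) = 60.
Column 3 must total 390; the given cells sum to 316, so (3,3) = 74.
Main diagonal: 82 + 78 + 74 + 80 + ? = 390, so (5,5) = 76.
Anti-diagonal: 98 + 74 + 72 + 60 + ? = 390, so (2,4) = 86.
Row 2: 94 + 78 + 62 + 86 + ? = 390, so (2,5) = 70.
Row 5 must total 390; the given cells sum to 306, so (5,2) = 84.
Column 2 must total 390; the given cells sum to 290, so (3,2) = 100.
From column 4, 390 − (64 + 86 + 80 + 102) gives (3,4) = 58.
Using column 5: 98 + 70 + 54 + 76 + ? → (3,5) = 390 − 298 = 92.

92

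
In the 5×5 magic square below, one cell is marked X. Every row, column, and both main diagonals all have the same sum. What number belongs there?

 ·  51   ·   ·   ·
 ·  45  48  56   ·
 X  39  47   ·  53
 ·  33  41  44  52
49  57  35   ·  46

Column 2 is complete and sums to 225; that is the magic constant.
Using row 4: 33 + 41 + 44 + 52 + ? → (4,1) = 225 − 170 = 55.
From row 5, 225 − (49 + 57 + 35 + 46) gives (5,4) = 38.
Column 3: 48 + 47 + 41 + 35 + ? = 225, so (1,3) = 54.
Using main diagonal: 45 + 47 + 44 + 46 + ? → (1,1) = 225 − 182 = 43.
From anti-diagonal, 225 − (56 + 47 + 33 + 49) gives (1,5) = 40.
From row 1, 225 − (43 + 51 + 54 + 40) gives (1,4) = 37.
From column 4, 225 − (37 + 56 + 44 + 38) gives (3,4) = 50.
Column 5 needs 225; the known cells sum to 191, so (2,5) = 34.
Row 2 needs 225; the known cells sum to 183, so (2,1) = 42.
Using row 3: 39 + 47 + 50 + 53 + ? → (3,1) = 225 − 189 = 36.

36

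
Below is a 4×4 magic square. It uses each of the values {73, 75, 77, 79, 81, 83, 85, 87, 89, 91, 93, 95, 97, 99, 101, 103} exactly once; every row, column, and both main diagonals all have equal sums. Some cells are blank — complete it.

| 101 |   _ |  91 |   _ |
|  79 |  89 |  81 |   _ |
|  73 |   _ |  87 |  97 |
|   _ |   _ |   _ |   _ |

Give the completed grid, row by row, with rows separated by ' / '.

101 83 91 77 / 79 89 81 103 / 73 95 87 97 / 99 85 93 75

The 16 entries sum to 1408, so each line sums to 1408/4 = 352.
Row 2 must total 352; the given cells sum to 249, so (2,4) = 103.
Row 3 must total 352; the given cells sum to 257, so (3,2) = 95.
The remaining cell in column 1 is (4,1) = 352 − 253 = 99.
The remaining cell in column 3 is (4,3) = 352 − 259 = 93.
Main diagonal: 101 + 89 + 87 + ? = 352, so (4,4) = 75.
The remaining cell in anti-diagonal is (1,4) = 352 − 275 = 77.
Row 1: 101 + 91 + 77 + ? = 352, so (1,2) = 83.
Row 4 must total 352; the given cells sum to 267, so (4,2) = 85.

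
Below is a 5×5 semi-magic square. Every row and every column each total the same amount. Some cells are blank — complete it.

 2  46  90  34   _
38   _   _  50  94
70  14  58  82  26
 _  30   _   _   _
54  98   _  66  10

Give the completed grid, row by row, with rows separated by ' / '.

Row 3 is already complete: 70 + 14 + 58 + 82 + 26 = 250, so that is the magic constant.
From row 1, 250 − (2 + 46 + 90 + 34) gives (1,5) = 78.
Row 5 needs 250; the known cells sum to 228, so (5,3) = 22.
Column 1: 2 + 38 + 70 + 54 + ? = 250, so (4,1) = 86.
Using column 2: 46 + 14 + 30 + 98 + ? → (2,2) = 250 − 188 = 62.
From column 4, 250 − (34 + 50 + 82 + 66) gives (4,4) = 18.
Using column 5: 78 + 94 + 26 + 10 + ? → (4,5) = 250 − 208 = 42.
Using row 2: 38 + 62 + 50 + 94 + ? → (2,3) = 250 − 244 = 6.
From row 4, 250 − (86 + 30 + 18 + 42) gives (4,3) = 74.

2 46 90 34 78 / 38 62 6 50 94 / 70 14 58 82 26 / 86 30 74 18 42 / 54 98 22 66 10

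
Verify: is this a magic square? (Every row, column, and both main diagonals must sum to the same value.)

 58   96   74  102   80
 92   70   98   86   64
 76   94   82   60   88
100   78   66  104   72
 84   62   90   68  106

No — row 4 sums to 420 but row 5 sums to 410.

Row 1: 58 + 96 + 74 + 102 + 80 = 410.
Row 2: 92 + 70 + 98 + 86 + 64 = 410.
Row 3: 76 + 94 + 82 + 60 + 88 = 400.
Row 4: 100 + 78 + 66 + 104 + 72 = 420.
Row 5: 84 + 62 + 90 + 68 + 106 = 410.
Column 1: 58 + 92 + 76 + 100 + 84 = 410.
Column 2: 96 + 70 + 94 + 78 + 62 = 400.
Column 3: 74 + 98 + 82 + 66 + 90 = 410.
Column 4: 102 + 86 + 60 + 104 + 68 = 420.
Column 5: 80 + 64 + 88 + 72 + 106 = 410.
Main diagonal: 58 + 70 + 82 + 104 + 106 = 420.
Anti-diagonal: 80 + 86 + 82 + 78 + 84 = 410.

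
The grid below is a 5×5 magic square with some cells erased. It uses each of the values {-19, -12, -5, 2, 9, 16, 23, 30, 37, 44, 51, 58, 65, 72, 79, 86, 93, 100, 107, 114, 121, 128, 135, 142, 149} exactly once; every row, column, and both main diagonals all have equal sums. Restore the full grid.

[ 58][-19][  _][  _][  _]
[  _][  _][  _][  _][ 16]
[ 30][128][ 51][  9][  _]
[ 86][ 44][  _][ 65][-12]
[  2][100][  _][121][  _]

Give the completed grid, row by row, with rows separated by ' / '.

58 -19 114 37 135 / 149 72 -5 93 16 / 30 128 51 9 107 / 86 44 142 65 -12 / 2 100 23 121 79

The 25 entries sum to 1625, so each line sums to 1625/5 = 325.
From row 3, 325 − (30 + 128 + 51 + 9) gives (3,5) = 107.
Row 4 must total 325; the given cells sum to 183, so (4,3) = 142.
Using column 1: 58 + 30 + 86 + 2 + ? → (2,1) = 325 − 176 = 149.
Using column 2: -19 + 128 + 44 + 100 + ? → (2,2) = 325 − 253 = 72.
The remaining cell in main diagonal is (5,5) = 325 − 246 = 79.
Row 5: 2 + 100 + 121 + 79 + ? = 325, so (5,3) = 23.
Column 5 must total 325; the given cells sum to 190, so (1,5) = 135.
Anti-diagonal must total 325; the given cells sum to 232, so (2,4) = 93.
Row 2 must total 325; the given cells sum to 330, so (2,3) = -5.
Using column 3: -5 + 51 + 142 + 23 + ? → (1,3) = 325 − 211 = 114.
From column 4, 325 − (93 + 9 + 65 + 121) gives (1,4) = 37.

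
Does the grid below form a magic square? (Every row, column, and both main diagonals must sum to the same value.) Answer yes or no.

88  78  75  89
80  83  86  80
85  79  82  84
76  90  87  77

No — main diagonal sums to 330 but row 2 sums to 329.

Row 1: 88 + 78 + 75 + 89 = 330.
Row 2: 80 + 83 + 86 + 80 = 329.
Row 3: 85 + 79 + 82 + 84 = 330.
Row 4: 76 + 90 + 87 + 77 = 330.
Column 1: 88 + 80 + 85 + 76 = 329.
Column 2: 78 + 83 + 79 + 90 = 330.
Column 3: 75 + 86 + 82 + 87 = 330.
Column 4: 89 + 80 + 84 + 77 = 330.
Main diagonal: 88 + 83 + 82 + 77 = 330.
Anti-diagonal: 89 + 86 + 79 + 76 = 330.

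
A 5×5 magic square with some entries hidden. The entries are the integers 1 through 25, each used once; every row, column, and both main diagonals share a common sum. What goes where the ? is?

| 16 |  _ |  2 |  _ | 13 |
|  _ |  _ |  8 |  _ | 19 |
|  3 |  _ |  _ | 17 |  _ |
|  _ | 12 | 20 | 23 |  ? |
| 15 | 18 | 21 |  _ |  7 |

The entries are 1 through 25, which sum to 325, so each line sums to 325/5 = 65.
Row 5 needs 65; the known cells sum to 61, so (5,4) = 4.
Using column 3: 2 + 8 + 20 + 21 + ? → (3,3) = 65 − 51 = 14.
From main diagonal, 65 − (16 + 14 + 23 + 7) gives (2,2) = 5.
From anti-diagonal, 65 − (13 + 14 + 12 + 15) gives (2,4) = 11.
Row 2 must total 65; the given cells sum to 43, so (2,1) = 22.
Column 1 must total 65; the given cells sum to 56, so (4,1) = 9.
Column 4 needs 65; the known cells sum to 55, so (1,4) = 10.
Row 1: 16 + 2 + 10 + 13 + ? = 65, so (1,2) = 24.
From row 4, 65 − (9 + 12 + 20 + 23) gives (4,5) = 1.

1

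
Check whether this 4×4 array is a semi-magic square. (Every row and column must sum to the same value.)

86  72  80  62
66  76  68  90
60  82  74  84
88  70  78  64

Row 1: 86 + 72 + 80 + 62 = 300.
Row 2: 66 + 76 + 68 + 90 = 300.
Row 3: 60 + 82 + 74 + 84 = 300.
Row 4: 88 + 70 + 78 + 64 = 300.
Column 1: 86 + 66 + 60 + 88 = 300.
Column 2: 72 + 76 + 82 + 70 = 300.
Column 3: 80 + 68 + 74 + 78 = 300.
Column 4: 62 + 90 + 84 + 64 = 300.
All lines sum to 300.

Yes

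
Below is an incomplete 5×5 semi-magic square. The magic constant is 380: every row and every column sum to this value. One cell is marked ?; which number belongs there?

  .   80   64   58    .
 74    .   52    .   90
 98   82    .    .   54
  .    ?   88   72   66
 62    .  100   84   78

94

Row 5 must total 380; the given cells sum to 324, so (5,2) = 56.
Column 3 needs 380; the known cells sum to 304, so (3,3) = 76.
Using column 5: 90 + 54 + 66 + 78 + ? → (1,5) = 380 − 288 = 92.
Row 1 needs 380; the known cells sum to 294, so (1,1) = 86.
Row 3: 98 + 82 + 76 + 54 + ? = 380, so (3,4) = 70.
Column 1 needs 380; the known cells sum to 320, so (4,1) = 60.
From column 4, 380 − (58 + 70 + 72 + 84) gives (2,4) = 96.
Row 2 needs 380; the known cells sum to 312, so (2,2) = 68.
Row 4: 60 + 88 + 72 + 66 + ? = 380, so (4,2) = 94.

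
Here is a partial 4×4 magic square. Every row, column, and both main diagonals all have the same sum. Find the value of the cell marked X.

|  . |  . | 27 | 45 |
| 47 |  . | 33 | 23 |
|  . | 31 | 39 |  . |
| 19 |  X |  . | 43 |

Anti-diagonal is complete and sums to 128; that is the magic constant.
From row 2, 128 − (47 + 33 + 23) gives (2,2) = 25.
Using column 3: 27 + 33 + 39 + ? → (4,3) = 128 − 99 = 29.
From column 4, 128 − (45 + 23 + 43) gives (3,4) = 17.
Using main diagonal: 25 + 39 + 43 + ? → (1,1) = 128 − 107 = 21.
From row 1, 128 − (21 + 27 + 45) gives (1,2) = 35.
Row 3 needs 128; the known cells sum to 87, so (3,1) = 41.
The remaining cell in row 4 is (4,2) = 128 − 91 = 37.

37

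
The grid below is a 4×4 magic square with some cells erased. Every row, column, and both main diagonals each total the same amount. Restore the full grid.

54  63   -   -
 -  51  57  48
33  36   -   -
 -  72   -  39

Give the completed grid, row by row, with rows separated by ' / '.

54 63 45 60 / 66 51 57 48 / 33 36 78 75 / 69 72 42 39

Column 2 is already complete: 63 + 51 + 36 + 72 = 222, so that is the magic constant.
From row 2, 222 − (51 + 57 + 48) gives (2,1) = 66.
Using column 1: 54 + 66 + 33 + ? → (4,1) = 222 − 153 = 69.
Main diagonal: 54 + 51 + 39 + ? = 222, so (3,3) = 78.
Anti-diagonal: 57 + 36 + 69 + ? = 222, so (1,4) = 60.
From row 1, 222 − (54 + 63 + 60) gives (1,3) = 45.
Row 3 needs 222; the known cells sum to 147, so (3,4) = 75.
Row 4 needs 222; the known cells sum to 180, so (4,3) = 42.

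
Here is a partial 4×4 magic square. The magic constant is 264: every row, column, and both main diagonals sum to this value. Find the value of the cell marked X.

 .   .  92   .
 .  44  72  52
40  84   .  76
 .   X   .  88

Row 2 must total 264; the given cells sum to 168, so (2,1) = 96.
Row 3: 40 + 84 + 76 + ? = 264, so (3,3) = 64.
From column 3, 264 − (92 + 72 + 64) gives (4,3) = 36.
Column 4 must total 264; the given cells sum to 216, so (1,4) = 48.
The remaining cell in main diagonal is (1,1) = 264 − 196 = 68.
Anti-diagonal needs 264; the known cells sum to 204, so (4,1) = 60.
From row 1, 264 − (68 + 92 + 48) gives (1,2) = 56.
Row 4 needs 264; the known cells sum to 184, so (4,2) = 80.

80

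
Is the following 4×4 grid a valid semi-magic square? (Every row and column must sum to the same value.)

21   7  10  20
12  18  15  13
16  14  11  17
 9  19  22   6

Row 1: 21 + 7 + 10 + 20 = 58.
Row 2: 12 + 18 + 15 + 13 = 58.
Row 3: 16 + 14 + 11 + 17 = 58.
Row 4: 9 + 19 + 22 + 6 = 56.
Column 1: 21 + 12 + 16 + 9 = 58.
Column 2: 7 + 18 + 14 + 19 = 58.
Column 3: 10 + 15 + 11 + 22 = 58.
Column 4: 20 + 13 + 17 + 6 = 56.

No — row 4 sums to 56 but row 2 sums to 58.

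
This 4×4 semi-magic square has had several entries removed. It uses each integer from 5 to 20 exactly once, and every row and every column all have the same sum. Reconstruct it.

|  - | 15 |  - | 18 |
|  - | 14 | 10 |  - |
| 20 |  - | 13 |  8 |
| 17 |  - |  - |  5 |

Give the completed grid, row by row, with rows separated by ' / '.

The entries are 5 through 20, which sum to 200, so each line sums to 200/4 = 50.
Row 3: 20 + 13 + 8 + ? = 50, so (3,2) = 9.
Column 2 needs 50; the known cells sum to 38, so (4,2) = 12.
From column 4, 50 − (18 + 8 + 5) gives (2,4) = 19.
Row 2 needs 50; the known cells sum to 43, so (2,1) = 7.
Row 4 needs 50; the known cells sum to 34, so (4,3) = 16.
Using column 1: 7 + 20 + 17 + ? → (1,1) = 50 − 44 = 6.
The remaining cell in column 3 is (1,3) = 50 − 39 = 11.

6 15 11 18 / 7 14 10 19 / 20 9 13 8 / 17 12 16 5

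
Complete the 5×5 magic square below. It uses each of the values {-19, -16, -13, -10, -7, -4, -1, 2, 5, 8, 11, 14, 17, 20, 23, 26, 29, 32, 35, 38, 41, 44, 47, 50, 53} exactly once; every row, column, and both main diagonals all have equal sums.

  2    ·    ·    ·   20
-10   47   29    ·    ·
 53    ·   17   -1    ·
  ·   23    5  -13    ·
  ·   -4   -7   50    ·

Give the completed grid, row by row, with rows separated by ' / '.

The 25 entries sum to 425, so each line sums to 425/5 = 85.
Using column 3: 29 + 17 + 5 + (-7) + ? → (1,3) = 85 − 44 = 41.
The remaining cell in main diagonal is (5,5) = 85 − 53 = 32.
Row 5 must total 85; the given cells sum to 71, so (5,1) = 14.
Using column 1: 2 + (-10) + 53 + 14 + ? → (4,1) = 85 − 59 = 26.
Anti-diagonal: 20 + 17 + 23 + 14 + ? = 85, so (2,4) = 11.
Row 2: -10 + 47 + 29 + 11 + ? = 85, so (2,5) = 8.
The remaining cell in row 4 is (4,5) = 85 − 41 = 44.
Column 4: 11 + (-1) + (-13) + 50 + ? = 85, so (1,4) = 38.
Using column 5: 20 + 8 + 44 + 32 + ? → (3,5) = 85 − 104 = -19.
The remaining cell in row 1 is (1,2) = 85 − 101 = -16.
Using row 3: 53 + 17 + (-1) + (-19) + ? → (3,2) = 85 − 50 = 35.

2 -16 41 38 20 / -10 47 29 11 8 / 53 35 17 -1 -19 / 26 23 5 -13 44 / 14 -4 -7 50 32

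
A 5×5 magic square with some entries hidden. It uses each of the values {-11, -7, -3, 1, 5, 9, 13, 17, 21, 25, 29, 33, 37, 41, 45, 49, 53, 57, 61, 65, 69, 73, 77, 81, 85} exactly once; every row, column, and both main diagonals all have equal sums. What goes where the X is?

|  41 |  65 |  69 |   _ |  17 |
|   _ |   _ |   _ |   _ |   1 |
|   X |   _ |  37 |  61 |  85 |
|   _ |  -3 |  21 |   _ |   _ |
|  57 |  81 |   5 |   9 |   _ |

-11

The 25 entries sum to 925, so each line sums to 925/5 = 185.
Row 1 must total 185; the given cells sum to 192, so (1,4) = -7.
Row 5 must total 185; the given cells sum to 152, so (5,5) = 33.
Column 3 needs 185; the known cells sum to 132, so (2,3) = 53.
Using column 5: 17 + 1 + 85 + 33 + ? → (4,5) = 185 − 136 = 49.
Anti-diagonal needs 185; the known cells sum to 108, so (2,4) = 77.
Column 4 needs 185; the known cells sum to 140, so (4,4) = 45.
Main diagonal needs 185; the known cells sum to 156, so (2,2) = 29.
The remaining cell in row 2 is (2,1) = 185 − 160 = 25.
From row 4, 185 − (-3 + 21 + 45 + 49) gives (4,1) = 73.
Column 1 must total 185; the given cells sum to 196, so (3,1) = -11.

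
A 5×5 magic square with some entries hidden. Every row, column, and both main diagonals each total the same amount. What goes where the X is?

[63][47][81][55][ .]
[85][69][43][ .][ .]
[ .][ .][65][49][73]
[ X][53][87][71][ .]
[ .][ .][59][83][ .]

79

Column 3 is complete and sums to 335; that is the magic constant.
Row 1 needs 335; the known cells sum to 246, so (1,5) = 89.
Column 4: 55 + 49 + 71 + 83 + ? = 335, so (2,4) = 77.
From main diagonal, 335 − (63 + 69 + 65 + 71) gives (5,5) = 67.
Anti-diagonal needs 335; the known cells sum to 284, so (5,1) = 51.
From row 2, 335 − (85 + 69 + 43 + 77) gives (2,5) = 61.
Row 5 must total 335; the given cells sum to 260, so (5,2) = 75.
Column 2: 47 + 69 + 53 + 75 + ? = 335, so (3,2) = 91.
Column 5 needs 335; the known cells sum to 290, so (4,5) = 45.
From row 3, 335 − (91 + 65 + 49 + 73) gives (3,1) = 57.
Row 4: 53 + 87 + 71 + 45 + ? = 335, so (4,1) = 79.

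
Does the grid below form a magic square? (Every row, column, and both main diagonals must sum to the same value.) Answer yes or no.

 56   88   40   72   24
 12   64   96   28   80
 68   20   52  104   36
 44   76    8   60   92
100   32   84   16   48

Yes

Row 1: 56 + 88 + 40 + 72 + 24 = 280.
Row 2: 12 + 64 + 96 + 28 + 80 = 280.
Row 3: 68 + 20 + 52 + 104 + 36 = 280.
Row 4: 44 + 76 + 8 + 60 + 92 = 280.
Row 5: 100 + 32 + 84 + 16 + 48 = 280.
Column 1: 56 + 12 + 68 + 44 + 100 = 280.
Column 2: 88 + 64 + 20 + 76 + 32 = 280.
Column 3: 40 + 96 + 52 + 8 + 84 = 280.
Column 4: 72 + 28 + 104 + 60 + 16 = 280.
Column 5: 24 + 80 + 36 + 92 + 48 = 280.
Main diagonal: 56 + 64 + 52 + 60 + 48 = 280.
Anti-diagonal: 24 + 28 + 52 + 76 + 100 = 280.
All lines sum to 280.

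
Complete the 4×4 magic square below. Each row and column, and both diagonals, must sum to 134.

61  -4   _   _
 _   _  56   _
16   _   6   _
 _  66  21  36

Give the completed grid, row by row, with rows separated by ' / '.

From row 4, 134 − (66 + 21 + 36) gives (4,1) = 11.
The remaining cell in column 1 is (2,1) = 134 − 88 = 46.
The remaining cell in column 3 is (1,3) = 134 − 83 = 51.
Main diagonal: 61 + 6 + 36 + ? = 134, so (2,2) = 31.
Row 1 needs 134; the known cells sum to 108, so (1,4) = 26.
The remaining cell in row 2 is (2,4) = 134 − 133 = 1.
From column 2, 134 − (-4 + 31 + 66) gives (3,2) = 41.
Column 4 needs 134; the known cells sum to 63, so (3,4) = 71.

61 -4 51 26 / 46 31 56 1 / 16 41 6 71 / 11 66 21 36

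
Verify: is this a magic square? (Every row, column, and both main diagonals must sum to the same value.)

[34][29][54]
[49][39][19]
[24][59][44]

No — anti-diagonal sums to 117 but row 3 sums to 127.

Row 1: 34 + 29 + 54 = 117.
Row 2: 49 + 39 + 19 = 107.
Row 3: 24 + 59 + 44 = 127.
Column 1: 34 + 49 + 24 = 107.
Column 2: 29 + 39 + 59 = 127.
Column 3: 54 + 19 + 44 = 117.
Main diagonal: 34 + 39 + 44 = 117.
Anti-diagonal: 54 + 39 + 24 = 117.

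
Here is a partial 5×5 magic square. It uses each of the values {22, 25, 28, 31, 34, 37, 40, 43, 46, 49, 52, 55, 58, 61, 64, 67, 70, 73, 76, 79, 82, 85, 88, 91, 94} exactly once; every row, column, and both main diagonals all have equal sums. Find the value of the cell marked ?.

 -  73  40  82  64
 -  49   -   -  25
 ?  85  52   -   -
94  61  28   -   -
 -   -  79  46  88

43

The 25 entries sum to 1450, so each line sums to 1450/5 = 290.
Using row 1: 73 + 40 + 82 + 64 + ? → (1,1) = 290 − 259 = 31.
Column 2 must total 290; the given cells sum to 268, so (5,2) = 22.
Column 3: 40 + 52 + 28 + 79 + ? = 290, so (2,3) = 91.
From main diagonal, 290 − (31 + 49 + 52 + 88) gives (4,4) = 70.
Row 4: 94 + 61 + 28 + 70 + ? = 290, so (4,5) = 37.
Row 5 must total 290; the given cells sum to 235, so (5,1) = 55.
Column 5: 64 + 25 + 37 + 88 + ? = 290, so (3,5) = 76.
From anti-diagonal, 290 − (64 + 52 + 61 + 55) gives (2,4) = 58.
From row 2, 290 − (49 + 91 + 58 + 25) gives (2,1) = 67.
Column 1: 31 + 67 + 94 + 55 + ? = 290, so (3,1) = 43.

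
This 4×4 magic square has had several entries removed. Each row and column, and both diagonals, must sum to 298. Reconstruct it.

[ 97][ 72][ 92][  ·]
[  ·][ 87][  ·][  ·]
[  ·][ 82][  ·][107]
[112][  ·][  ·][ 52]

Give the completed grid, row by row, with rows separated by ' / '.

Row 1: 97 + 72 + 92 + ? = 298, so (1,4) = 37.
Using column 2: 72 + 87 + 82 + ? → (4,2) = 298 − 241 = 57.
Using column 4: 37 + 107 + 52 + ? → (2,4) = 298 − 196 = 102.
Main diagonal must total 298; the given cells sum to 236, so (3,3) = 62.
Anti-diagonal needs 298; the known cells sum to 231, so (2,3) = 67.
The remaining cell in row 2 is (2,1) = 298 − 256 = 42.
From row 3, 298 − (82 + 62 + 107) gives (3,1) = 47.
Row 4: 112 + 57 + 52 + ? = 298, so (4,3) = 77.

97 72 92 37 / 42 87 67 102 / 47 82 62 107 / 112 57 77 52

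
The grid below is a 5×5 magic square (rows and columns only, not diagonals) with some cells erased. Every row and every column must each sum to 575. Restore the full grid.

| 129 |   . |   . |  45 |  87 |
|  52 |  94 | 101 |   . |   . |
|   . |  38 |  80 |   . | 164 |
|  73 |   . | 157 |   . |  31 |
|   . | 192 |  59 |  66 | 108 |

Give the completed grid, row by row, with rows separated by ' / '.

Using row 5: 192 + 59 + 66 + 108 + ? → (5,1) = 575 − 425 = 150.
Column 1: 129 + 52 + 73 + 150 + ? = 575, so (3,1) = 171.
Column 3 needs 575; the known cells sum to 397, so (1,3) = 178.
Column 5: 87 + 164 + 31 + 108 + ? = 575, so (2,5) = 185.
Row 1: 129 + 178 + 45 + 87 + ? = 575, so (1,2) = 136.
The remaining cell in row 2 is (2,4) = 575 − 432 = 143.
Row 3 must total 575; the given cells sum to 453, so (3,4) = 122.
Column 2 must total 575; the given cells sum to 460, so (4,2) = 115.
Column 4 needs 575; the known cells sum to 376, so (4,4) = 199.

129 136 178 45 87 / 52 94 101 143 185 / 171 38 80 122 164 / 73 115 157 199 31 / 150 192 59 66 108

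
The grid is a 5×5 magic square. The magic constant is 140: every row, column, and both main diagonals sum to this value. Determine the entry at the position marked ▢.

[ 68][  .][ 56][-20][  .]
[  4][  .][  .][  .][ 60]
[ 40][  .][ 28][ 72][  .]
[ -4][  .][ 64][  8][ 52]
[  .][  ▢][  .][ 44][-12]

From row 4, 140 − (-4 + 64 + 8 + 52) gives (4,2) = 20.
Column 1 needs 140; the known cells sum to 108, so (5,1) = 32.
Column 4 needs 140; the known cells sum to 104, so (2,4) = 36.
Main diagonal needs 140; the known cells sum to 92, so (2,2) = 48.
Using anti-diagonal: 36 + 28 + 20 + 32 + ? → (1,5) = 140 − 116 = 24.
Using row 1: 68 + 56 + (-20) + 24 + ? → (1,2) = 140 − 128 = 12.
Row 2 must total 140; the given cells sum to 148, so (2,3) = -8.
Column 3: 56 + (-8) + 28 + 64 + ? = 140, so (5,3) = 0.
The remaining cell in column 5 is (3,5) = 140 − 124 = 16.
Row 3 must total 140; the given cells sum to 156, so (3,2) = -16.
Row 5 needs 140; the known cells sum to 64, so (5,2) = 76.

76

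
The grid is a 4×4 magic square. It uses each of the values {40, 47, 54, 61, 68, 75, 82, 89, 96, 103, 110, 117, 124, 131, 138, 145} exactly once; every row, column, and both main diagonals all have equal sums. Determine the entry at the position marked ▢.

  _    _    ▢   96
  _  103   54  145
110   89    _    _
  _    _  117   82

75

The 16 entries sum to 1480, so each line sums to 1480/4 = 370.
Using row 2: 103 + 54 + 145 + ? → (2,1) = 370 − 302 = 68.
Using column 4: 96 + 145 + 82 + ? → (3,4) = 370 − 323 = 47.
Anti-diagonal: 96 + 54 + 89 + ? = 370, so (4,1) = 131.
Row 3 needs 370; the known cells sum to 246, so (3,3) = 124.
Row 4: 131 + 117 + 82 + ? = 370, so (4,2) = 40.
Using column 1: 68 + 110 + 131 + ? → (1,1) = 370 − 309 = 61.
Using column 2: 103 + 89 + 40 + ? → (1,2) = 370 − 232 = 138.
Using column 3: 54 + 124 + 117 + ? → (1,3) = 370 − 295 = 75.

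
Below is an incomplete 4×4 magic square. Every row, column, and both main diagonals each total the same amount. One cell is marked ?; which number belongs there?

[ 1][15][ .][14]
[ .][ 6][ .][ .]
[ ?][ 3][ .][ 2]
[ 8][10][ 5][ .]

Column 2 is complete and sums to 34; that is the magic constant.
Row 1: 1 + 15 + 14 + ? = 34, so (1,3) = 4.
From row 4, 34 − (8 + 10 + 5) gives (4,4) = 11.
Column 4: 14 + 2 + 11 + ? = 34, so (2,4) = 7.
Using main diagonal: 1 + 6 + 11 + ? → (3,3) = 34 − 18 = 16.
Anti-diagonal must total 34; the given cells sum to 25, so (2,3) = 9.
Using row 2: 6 + 9 + 7 + ? → (2,1) = 34 − 22 = 12.
Row 3 must total 34; the given cells sum to 21, so (3,1) = 13.

13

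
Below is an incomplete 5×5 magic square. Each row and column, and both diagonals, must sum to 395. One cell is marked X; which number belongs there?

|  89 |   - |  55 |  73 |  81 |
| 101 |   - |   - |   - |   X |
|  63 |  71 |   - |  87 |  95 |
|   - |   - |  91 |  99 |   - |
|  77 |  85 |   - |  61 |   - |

Row 1: 89 + 55 + 73 + 81 + ? = 395, so (1,2) = 97.
Using row 3: 63 + 71 + 87 + 95 + ? → (3,3) = 395 − 316 = 79.
From column 1, 395 − (89 + 101 + 63 + 77) gives (4,1) = 65.
Column 4: 73 + 87 + 99 + 61 + ? = 395, so (2,4) = 75.
From anti-diagonal, 395 − (81 + 75 + 79 + 77) gives (4,2) = 83.
From row 4, 395 − (65 + 83 + 91 + 99) gives (4,5) = 57.
The remaining cell in column 2 is (2,2) = 395 − 336 = 59.
Main diagonal: 89 + 59 + 79 + 99 + ? = 395, so (5,5) = 69.
From row 5, 395 − (77 + 85 + 61 + 69) gives (5,3) = 103.
From column 3, 395 − (55 + 79 + 91 + 103) gives (2,3) = 67.
Column 5 needs 395; the known cells sum to 302, so (2,5) = 93.

93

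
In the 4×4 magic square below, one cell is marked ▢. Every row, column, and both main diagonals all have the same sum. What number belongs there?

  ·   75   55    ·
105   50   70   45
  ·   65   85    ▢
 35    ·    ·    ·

Row 2 is complete and sums to 270; that is the magic constant.
Column 2 must total 270; the given cells sum to 190, so (4,2) = 80.
Column 3: 55 + 70 + 85 + ? = 270, so (4,3) = 60.
From anti-diagonal, 270 − (70 + 65 + 35) gives (1,4) = 100.
Row 1 must total 270; the given cells sum to 230, so (1,1) = 40.
Using row 4: 35 + 80 + 60 + ? → (4,4) = 270 − 175 = 95.
From column 1, 270 − (40 + 105 + 35) gives (3,1) = 90.
Column 4 must total 270; the given cells sum to 240, so (3,4) = 30.

30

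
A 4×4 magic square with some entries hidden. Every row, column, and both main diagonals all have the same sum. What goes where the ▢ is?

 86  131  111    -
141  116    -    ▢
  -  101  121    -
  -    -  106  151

81

Main diagonal is complete and sums to 474; that is the magic constant.
Row 1 needs 474; the known cells sum to 328, so (1,4) = 146.
Using column 2: 131 + 116 + 101 + ? → (4,2) = 474 − 348 = 126.
From column 3, 474 − (111 + 121 + 106) gives (2,3) = 136.
Using anti-diagonal: 146 + 136 + 101 + ? → (4,1) = 474 − 383 = 91.
The remaining cell in row 2 is (2,4) = 474 − 393 = 81.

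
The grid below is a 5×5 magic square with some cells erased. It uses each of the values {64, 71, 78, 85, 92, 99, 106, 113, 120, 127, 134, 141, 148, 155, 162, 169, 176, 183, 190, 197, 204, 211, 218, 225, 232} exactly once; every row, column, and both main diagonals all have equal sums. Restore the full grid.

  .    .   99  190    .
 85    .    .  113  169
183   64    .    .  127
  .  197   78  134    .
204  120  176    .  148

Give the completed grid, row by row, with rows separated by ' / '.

The 25 entries sum to 3700, so each line sums to 3700/5 = 740.
Using row 5: 204 + 120 + 176 + 148 + ? → (5,4) = 740 − 648 = 92.
From column 4, 740 − (190 + 113 + 134 + 92) gives (3,4) = 211.
Row 3 needs 740; the known cells sum to 585, so (3,3) = 155.
The remaining cell in column 3 is (2,3) = 740 − 508 = 232.
Anti-diagonal needs 740; the known cells sum to 669, so (1,5) = 71.
Using row 2: 85 + 232 + 113 + 169 + ? → (2,2) = 740 − 599 = 141.
Using column 2: 141 + 64 + 197 + 120 + ? → (1,2) = 740 − 522 = 218.
Column 5 must total 740; the given cells sum to 515, so (4,5) = 225.
Main diagonal needs 740; the known cells sum to 578, so (1,1) = 162.
Row 4 must total 740; the given cells sum to 634, so (4,1) = 106.

162 218 99 190 71 / 85 141 232 113 169 / 183 64 155 211 127 / 106 197 78 134 225 / 204 120 176 92 148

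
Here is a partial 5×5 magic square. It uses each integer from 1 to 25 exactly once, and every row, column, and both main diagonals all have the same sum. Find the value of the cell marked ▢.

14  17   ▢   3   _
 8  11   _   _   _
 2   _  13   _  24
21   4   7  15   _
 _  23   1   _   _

The entries are 1 through 25, which sum to 325, so each line sums to 325/5 = 65.
Row 4 needs 65; the known cells sum to 47, so (4,5) = 18.
Column 1: 14 + 8 + 2 + 21 + ? = 65, so (5,1) = 20.
Using column 2: 17 + 11 + 4 + 23 + ? → (3,2) = 65 − 55 = 10.
From main diagonal, 65 − (14 + 11 + 13 + 15) gives (5,5) = 12.
From row 3, 65 − (2 + 10 + 13 + 24) gives (3,4) = 16.
Row 5: 20 + 23 + 1 + 12 + ? = 65, so (5,4) = 9.
From column 4, 65 − (3 + 16 + 15 + 9) gives (2,4) = 22.
From anti-diagonal, 65 − (22 + 13 + 4 + 20) gives (1,5) = 6.
The remaining cell in row 1 is (1,3) = 65 − 40 = 25.

25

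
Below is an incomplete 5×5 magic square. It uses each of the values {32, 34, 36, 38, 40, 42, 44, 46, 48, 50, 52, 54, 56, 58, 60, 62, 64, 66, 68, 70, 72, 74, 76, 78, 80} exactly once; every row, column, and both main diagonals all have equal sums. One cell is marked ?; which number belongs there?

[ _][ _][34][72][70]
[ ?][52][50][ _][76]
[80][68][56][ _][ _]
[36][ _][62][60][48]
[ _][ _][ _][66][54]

64

The 25 entries sum to 1400, so each line sums to 1400/5 = 280.
Row 4: 36 + 62 + 60 + 48 + ? = 280, so (4,2) = 74.
The remaining cell in column 3 is (5,3) = 280 − 202 = 78.
From column 5, 280 − (70 + 76 + 48 + 54) gives (3,5) = 32.
Main diagonal: 52 + 56 + 60 + 54 + ? = 280, so (1,1) = 58.
Row 1: 58 + 34 + 72 + 70 + ? = 280, so (1,2) = 46.
Using row 3: 80 + 68 + 56 + 32 + ? → (3,4) = 280 − 236 = 44.
Column 2: 46 + 52 + 68 + 74 + ? = 280, so (5,2) = 40.
Column 4 must total 280; the given cells sum to 242, so (2,4) = 38.
Using anti-diagonal: 70 + 38 + 56 + 74 + ? → (5,1) = 280 − 238 = 42.
Row 2 needs 280; the known cells sum to 216, so (2,1) = 64.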